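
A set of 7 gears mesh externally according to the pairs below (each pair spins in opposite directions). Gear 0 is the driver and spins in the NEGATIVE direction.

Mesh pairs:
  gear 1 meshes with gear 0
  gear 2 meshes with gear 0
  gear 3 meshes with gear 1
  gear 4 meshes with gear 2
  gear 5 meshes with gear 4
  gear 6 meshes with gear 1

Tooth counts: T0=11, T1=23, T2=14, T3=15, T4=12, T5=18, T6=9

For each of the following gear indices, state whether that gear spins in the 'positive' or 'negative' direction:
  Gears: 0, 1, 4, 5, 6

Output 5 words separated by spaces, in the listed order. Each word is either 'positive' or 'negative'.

Gear 0 (driver): negative (depth 0)
  gear 1: meshes with gear 0 -> depth 1 -> positive (opposite of gear 0)
  gear 2: meshes with gear 0 -> depth 1 -> positive (opposite of gear 0)
  gear 3: meshes with gear 1 -> depth 2 -> negative (opposite of gear 1)
  gear 4: meshes with gear 2 -> depth 2 -> negative (opposite of gear 2)
  gear 5: meshes with gear 4 -> depth 3 -> positive (opposite of gear 4)
  gear 6: meshes with gear 1 -> depth 2 -> negative (opposite of gear 1)
Queried indices 0, 1, 4, 5, 6 -> negative, positive, negative, positive, negative

Answer: negative positive negative positive negative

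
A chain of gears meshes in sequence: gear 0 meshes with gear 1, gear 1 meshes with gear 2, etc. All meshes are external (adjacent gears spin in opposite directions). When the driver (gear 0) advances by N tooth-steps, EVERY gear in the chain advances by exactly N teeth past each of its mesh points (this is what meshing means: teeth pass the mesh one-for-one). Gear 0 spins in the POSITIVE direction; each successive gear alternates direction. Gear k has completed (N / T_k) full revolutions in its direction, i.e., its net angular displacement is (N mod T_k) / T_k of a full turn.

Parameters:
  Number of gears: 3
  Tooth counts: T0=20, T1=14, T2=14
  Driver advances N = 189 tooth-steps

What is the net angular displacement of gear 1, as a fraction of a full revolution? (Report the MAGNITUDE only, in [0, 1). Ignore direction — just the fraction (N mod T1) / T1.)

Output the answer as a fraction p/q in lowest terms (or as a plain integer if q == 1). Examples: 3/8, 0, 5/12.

Chain of 3 gears, tooth counts: [20, 14, 14]
  gear 0: T0=20, direction=positive, advance = 189 mod 20 = 9 teeth = 9/20 turn
  gear 1: T1=14, direction=negative, advance = 189 mod 14 = 7 teeth = 7/14 turn
  gear 2: T2=14, direction=positive, advance = 189 mod 14 = 7 teeth = 7/14 turn
Gear 1: 189 mod 14 = 7
Fraction = 7 / 14 = 1/2 (gcd(7,14)=7) = 1/2

Answer: 1/2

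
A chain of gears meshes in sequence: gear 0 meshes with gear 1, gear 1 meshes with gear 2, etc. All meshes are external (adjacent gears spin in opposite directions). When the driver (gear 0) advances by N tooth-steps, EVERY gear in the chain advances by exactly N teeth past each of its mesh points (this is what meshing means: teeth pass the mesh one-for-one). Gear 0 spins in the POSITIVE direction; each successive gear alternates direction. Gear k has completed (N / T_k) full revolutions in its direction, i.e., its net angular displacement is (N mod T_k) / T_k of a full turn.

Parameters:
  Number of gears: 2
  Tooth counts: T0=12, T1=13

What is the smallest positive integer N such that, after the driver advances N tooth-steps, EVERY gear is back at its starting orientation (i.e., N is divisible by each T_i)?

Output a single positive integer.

Answer: 156

Derivation:
Gear k returns to start when N is a multiple of T_k.
All gears at start simultaneously when N is a common multiple of [12, 13]; the smallest such N is lcm(12, 13).
Start: lcm = T0 = 12
Fold in T1=13: gcd(12, 13) = 1; lcm(12, 13) = 12 * 13 / 1 = 156 / 1 = 156
Full cycle length = 156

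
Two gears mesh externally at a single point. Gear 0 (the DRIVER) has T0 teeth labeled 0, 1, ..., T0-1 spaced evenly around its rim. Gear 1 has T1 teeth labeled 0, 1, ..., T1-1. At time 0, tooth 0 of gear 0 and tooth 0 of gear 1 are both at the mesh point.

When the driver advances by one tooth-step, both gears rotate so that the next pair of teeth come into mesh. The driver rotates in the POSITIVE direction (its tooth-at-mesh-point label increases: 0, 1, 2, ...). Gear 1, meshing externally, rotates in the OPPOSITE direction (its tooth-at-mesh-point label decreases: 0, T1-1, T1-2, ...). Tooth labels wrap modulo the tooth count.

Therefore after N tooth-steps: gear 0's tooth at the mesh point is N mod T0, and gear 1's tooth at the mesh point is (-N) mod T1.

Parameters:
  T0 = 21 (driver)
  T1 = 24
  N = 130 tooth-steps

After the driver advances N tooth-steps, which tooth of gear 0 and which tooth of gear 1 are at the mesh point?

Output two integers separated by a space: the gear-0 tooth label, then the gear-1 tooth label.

Answer: 4 14

Derivation:
Gear 0 (driver, T0=21): tooth at mesh = N mod T0
  130 = 6 * 21 + 4, so 130 mod 21 = 4
  gear 0 tooth = 4
Gear 1 (driven, T1=24): tooth at mesh = (-N) mod T1
  130 = 5 * 24 + 10, so 130 mod 24 = 10
  (-130) mod 24 = (-10) mod 24 = 24 - 10 = 14
Mesh after 130 steps: gear-0 tooth 4 meets gear-1 tooth 14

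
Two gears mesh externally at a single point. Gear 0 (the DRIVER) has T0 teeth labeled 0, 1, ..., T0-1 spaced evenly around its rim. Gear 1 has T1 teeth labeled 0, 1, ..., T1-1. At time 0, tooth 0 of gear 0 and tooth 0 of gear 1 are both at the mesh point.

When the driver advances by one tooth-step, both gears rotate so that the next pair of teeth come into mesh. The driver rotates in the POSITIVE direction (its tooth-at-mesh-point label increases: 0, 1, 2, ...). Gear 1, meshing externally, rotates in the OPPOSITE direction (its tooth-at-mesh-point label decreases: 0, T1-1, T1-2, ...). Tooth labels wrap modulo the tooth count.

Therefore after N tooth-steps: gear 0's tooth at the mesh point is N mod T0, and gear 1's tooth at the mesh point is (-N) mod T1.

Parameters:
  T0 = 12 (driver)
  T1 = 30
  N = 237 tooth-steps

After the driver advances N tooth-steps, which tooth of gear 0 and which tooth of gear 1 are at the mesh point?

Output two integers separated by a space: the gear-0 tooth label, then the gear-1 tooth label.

Gear 0 (driver, T0=12): tooth at mesh = N mod T0
  237 = 19 * 12 + 9, so 237 mod 12 = 9
  gear 0 tooth = 9
Gear 1 (driven, T1=30): tooth at mesh = (-N) mod T1
  237 = 7 * 30 + 27, so 237 mod 30 = 27
  (-237) mod 30 = (-27) mod 30 = 30 - 27 = 3
Mesh after 237 steps: gear-0 tooth 9 meets gear-1 tooth 3

Answer: 9 3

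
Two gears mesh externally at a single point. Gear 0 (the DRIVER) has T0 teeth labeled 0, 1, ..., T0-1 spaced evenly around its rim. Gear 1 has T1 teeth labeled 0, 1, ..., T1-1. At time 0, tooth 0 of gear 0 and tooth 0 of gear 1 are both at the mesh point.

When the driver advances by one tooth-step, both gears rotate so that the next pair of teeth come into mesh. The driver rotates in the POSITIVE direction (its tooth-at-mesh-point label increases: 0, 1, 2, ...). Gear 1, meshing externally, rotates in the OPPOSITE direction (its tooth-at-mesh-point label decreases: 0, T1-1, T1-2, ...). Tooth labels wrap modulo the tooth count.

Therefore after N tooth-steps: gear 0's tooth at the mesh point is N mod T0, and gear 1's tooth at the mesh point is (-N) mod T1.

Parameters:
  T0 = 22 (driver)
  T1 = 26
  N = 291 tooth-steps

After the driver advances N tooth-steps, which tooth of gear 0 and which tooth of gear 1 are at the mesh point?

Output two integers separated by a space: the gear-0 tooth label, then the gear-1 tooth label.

Answer: 5 21

Derivation:
Gear 0 (driver, T0=22): tooth at mesh = N mod T0
  291 = 13 * 22 + 5, so 291 mod 22 = 5
  gear 0 tooth = 5
Gear 1 (driven, T1=26): tooth at mesh = (-N) mod T1
  291 = 11 * 26 + 5, so 291 mod 26 = 5
  (-291) mod 26 = (-5) mod 26 = 26 - 5 = 21
Mesh after 291 steps: gear-0 tooth 5 meets gear-1 tooth 21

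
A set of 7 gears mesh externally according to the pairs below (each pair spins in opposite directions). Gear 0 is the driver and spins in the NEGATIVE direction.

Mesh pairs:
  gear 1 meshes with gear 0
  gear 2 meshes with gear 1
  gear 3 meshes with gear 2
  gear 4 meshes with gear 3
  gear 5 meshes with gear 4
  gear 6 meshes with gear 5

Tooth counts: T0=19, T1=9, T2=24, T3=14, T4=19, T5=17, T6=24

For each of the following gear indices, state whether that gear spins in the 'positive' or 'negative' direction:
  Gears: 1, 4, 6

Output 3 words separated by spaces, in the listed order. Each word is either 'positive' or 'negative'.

Answer: positive negative negative

Derivation:
Gear 0 (driver): negative (depth 0)
  gear 1: meshes with gear 0 -> depth 1 -> positive (opposite of gear 0)
  gear 2: meshes with gear 1 -> depth 2 -> negative (opposite of gear 1)
  gear 3: meshes with gear 2 -> depth 3 -> positive (opposite of gear 2)
  gear 4: meshes with gear 3 -> depth 4 -> negative (opposite of gear 3)
  gear 5: meshes with gear 4 -> depth 5 -> positive (opposite of gear 4)
  gear 6: meshes with gear 5 -> depth 6 -> negative (opposite of gear 5)
Queried indices 1, 4, 6 -> positive, negative, negative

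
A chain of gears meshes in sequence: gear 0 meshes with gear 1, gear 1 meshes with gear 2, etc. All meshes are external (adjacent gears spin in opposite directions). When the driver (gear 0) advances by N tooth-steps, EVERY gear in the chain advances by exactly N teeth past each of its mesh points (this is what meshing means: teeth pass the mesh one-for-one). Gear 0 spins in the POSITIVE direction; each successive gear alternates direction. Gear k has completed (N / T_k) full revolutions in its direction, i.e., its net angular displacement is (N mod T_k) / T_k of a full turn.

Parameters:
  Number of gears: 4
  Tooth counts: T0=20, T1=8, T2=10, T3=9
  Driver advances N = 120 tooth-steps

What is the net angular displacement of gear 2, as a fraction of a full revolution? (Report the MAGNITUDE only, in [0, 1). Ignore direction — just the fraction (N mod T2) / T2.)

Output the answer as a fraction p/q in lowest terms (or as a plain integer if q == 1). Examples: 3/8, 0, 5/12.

Chain of 4 gears, tooth counts: [20, 8, 10, 9]
  gear 0: T0=20, direction=positive, advance = 120 mod 20 = 0 teeth = 0/20 turn
  gear 1: T1=8, direction=negative, advance = 120 mod 8 = 0 teeth = 0/8 turn
  gear 2: T2=10, direction=positive, advance = 120 mod 10 = 0 teeth = 0/10 turn
  gear 3: T3=9, direction=negative, advance = 120 mod 9 = 3 teeth = 3/9 turn
Gear 2: 120 mod 10 = 0
Fraction = 0 / 10 = 0/1 (gcd(0,10)=10) = 0

Answer: 0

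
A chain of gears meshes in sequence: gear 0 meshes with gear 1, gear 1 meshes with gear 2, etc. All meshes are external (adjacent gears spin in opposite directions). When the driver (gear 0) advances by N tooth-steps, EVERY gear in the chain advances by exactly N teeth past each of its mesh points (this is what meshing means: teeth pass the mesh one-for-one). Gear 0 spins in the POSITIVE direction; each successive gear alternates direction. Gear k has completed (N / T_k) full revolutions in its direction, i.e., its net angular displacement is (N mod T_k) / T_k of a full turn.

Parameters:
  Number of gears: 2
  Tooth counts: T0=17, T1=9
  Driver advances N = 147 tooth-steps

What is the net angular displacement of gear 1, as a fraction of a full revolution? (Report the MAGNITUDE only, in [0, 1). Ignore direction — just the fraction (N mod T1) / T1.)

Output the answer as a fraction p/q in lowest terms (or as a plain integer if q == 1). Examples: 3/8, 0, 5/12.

Answer: 1/3

Derivation:
Chain of 2 gears, tooth counts: [17, 9]
  gear 0: T0=17, direction=positive, advance = 147 mod 17 = 11 teeth = 11/17 turn
  gear 1: T1=9, direction=negative, advance = 147 mod 9 = 3 teeth = 3/9 turn
Gear 1: 147 mod 9 = 3
Fraction = 3 / 9 = 1/3 (gcd(3,9)=3) = 1/3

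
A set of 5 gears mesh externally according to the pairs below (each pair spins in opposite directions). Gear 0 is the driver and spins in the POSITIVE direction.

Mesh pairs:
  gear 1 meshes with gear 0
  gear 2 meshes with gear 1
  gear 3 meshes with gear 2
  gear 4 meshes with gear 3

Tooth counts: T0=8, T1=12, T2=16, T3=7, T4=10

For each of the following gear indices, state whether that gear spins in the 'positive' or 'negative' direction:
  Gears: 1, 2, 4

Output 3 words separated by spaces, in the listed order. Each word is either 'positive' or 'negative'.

Gear 0 (driver): positive (depth 0)
  gear 1: meshes with gear 0 -> depth 1 -> negative (opposite of gear 0)
  gear 2: meshes with gear 1 -> depth 2 -> positive (opposite of gear 1)
  gear 3: meshes with gear 2 -> depth 3 -> negative (opposite of gear 2)
  gear 4: meshes with gear 3 -> depth 4 -> positive (opposite of gear 3)
Queried indices 1, 2, 4 -> negative, positive, positive

Answer: negative positive positive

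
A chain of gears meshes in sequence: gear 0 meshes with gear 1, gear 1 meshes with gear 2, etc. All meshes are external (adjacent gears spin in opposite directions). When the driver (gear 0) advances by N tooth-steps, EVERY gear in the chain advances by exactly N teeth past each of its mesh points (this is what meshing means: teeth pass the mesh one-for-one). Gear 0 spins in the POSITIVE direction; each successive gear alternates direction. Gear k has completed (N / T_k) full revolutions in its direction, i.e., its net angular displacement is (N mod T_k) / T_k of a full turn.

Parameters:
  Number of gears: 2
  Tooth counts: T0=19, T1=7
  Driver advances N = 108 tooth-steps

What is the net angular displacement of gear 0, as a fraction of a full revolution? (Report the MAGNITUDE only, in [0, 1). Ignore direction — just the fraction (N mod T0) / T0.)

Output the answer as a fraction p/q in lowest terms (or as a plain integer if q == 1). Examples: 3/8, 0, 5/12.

Chain of 2 gears, tooth counts: [19, 7]
  gear 0: T0=19, direction=positive, advance = 108 mod 19 = 13 teeth = 13/19 turn
  gear 1: T1=7, direction=negative, advance = 108 mod 7 = 3 teeth = 3/7 turn
Gear 0: 108 mod 19 = 13
Fraction = 13 / 19 = 13/19 (gcd(13,19)=1) = 13/19

Answer: 13/19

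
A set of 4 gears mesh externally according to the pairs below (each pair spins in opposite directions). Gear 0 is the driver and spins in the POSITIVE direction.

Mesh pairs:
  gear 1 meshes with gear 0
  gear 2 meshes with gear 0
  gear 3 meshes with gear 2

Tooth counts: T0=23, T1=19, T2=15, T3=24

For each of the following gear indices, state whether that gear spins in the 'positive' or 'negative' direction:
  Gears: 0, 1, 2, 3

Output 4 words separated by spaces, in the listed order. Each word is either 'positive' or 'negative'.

Answer: positive negative negative positive

Derivation:
Gear 0 (driver): positive (depth 0)
  gear 1: meshes with gear 0 -> depth 1 -> negative (opposite of gear 0)
  gear 2: meshes with gear 0 -> depth 1 -> negative (opposite of gear 0)
  gear 3: meshes with gear 2 -> depth 2 -> positive (opposite of gear 2)
Queried indices 0, 1, 2, 3 -> positive, negative, negative, positive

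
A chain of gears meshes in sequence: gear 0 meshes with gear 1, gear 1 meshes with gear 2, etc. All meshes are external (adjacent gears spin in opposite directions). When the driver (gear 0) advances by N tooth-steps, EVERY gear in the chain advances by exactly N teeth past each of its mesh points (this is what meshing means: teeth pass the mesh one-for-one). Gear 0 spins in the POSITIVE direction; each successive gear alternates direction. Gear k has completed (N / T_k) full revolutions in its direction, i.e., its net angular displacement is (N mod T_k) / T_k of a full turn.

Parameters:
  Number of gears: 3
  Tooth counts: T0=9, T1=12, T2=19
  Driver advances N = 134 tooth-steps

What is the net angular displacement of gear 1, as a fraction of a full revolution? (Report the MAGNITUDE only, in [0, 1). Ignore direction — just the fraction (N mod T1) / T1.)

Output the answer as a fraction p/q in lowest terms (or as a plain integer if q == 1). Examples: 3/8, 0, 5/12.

Chain of 3 gears, tooth counts: [9, 12, 19]
  gear 0: T0=9, direction=positive, advance = 134 mod 9 = 8 teeth = 8/9 turn
  gear 1: T1=12, direction=negative, advance = 134 mod 12 = 2 teeth = 2/12 turn
  gear 2: T2=19, direction=positive, advance = 134 mod 19 = 1 teeth = 1/19 turn
Gear 1: 134 mod 12 = 2
Fraction = 2 / 12 = 1/6 (gcd(2,12)=2) = 1/6

Answer: 1/6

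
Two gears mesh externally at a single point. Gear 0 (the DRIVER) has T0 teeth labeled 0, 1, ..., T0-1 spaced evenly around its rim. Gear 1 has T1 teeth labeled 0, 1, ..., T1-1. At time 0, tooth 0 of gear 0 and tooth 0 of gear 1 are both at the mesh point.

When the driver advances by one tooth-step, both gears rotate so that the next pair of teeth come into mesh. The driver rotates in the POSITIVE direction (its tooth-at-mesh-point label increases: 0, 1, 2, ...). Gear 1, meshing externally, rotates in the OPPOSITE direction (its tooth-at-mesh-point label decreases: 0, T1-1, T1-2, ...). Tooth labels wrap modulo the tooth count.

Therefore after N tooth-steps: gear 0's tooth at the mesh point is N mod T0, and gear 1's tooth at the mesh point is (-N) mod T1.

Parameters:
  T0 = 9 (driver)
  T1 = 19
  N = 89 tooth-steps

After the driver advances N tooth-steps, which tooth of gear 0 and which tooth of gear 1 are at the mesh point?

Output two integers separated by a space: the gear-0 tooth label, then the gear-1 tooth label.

Answer: 8 6

Derivation:
Gear 0 (driver, T0=9): tooth at mesh = N mod T0
  89 = 9 * 9 + 8, so 89 mod 9 = 8
  gear 0 tooth = 8
Gear 1 (driven, T1=19): tooth at mesh = (-N) mod T1
  89 = 4 * 19 + 13, so 89 mod 19 = 13
  (-89) mod 19 = (-13) mod 19 = 19 - 13 = 6
Mesh after 89 steps: gear-0 tooth 8 meets gear-1 tooth 6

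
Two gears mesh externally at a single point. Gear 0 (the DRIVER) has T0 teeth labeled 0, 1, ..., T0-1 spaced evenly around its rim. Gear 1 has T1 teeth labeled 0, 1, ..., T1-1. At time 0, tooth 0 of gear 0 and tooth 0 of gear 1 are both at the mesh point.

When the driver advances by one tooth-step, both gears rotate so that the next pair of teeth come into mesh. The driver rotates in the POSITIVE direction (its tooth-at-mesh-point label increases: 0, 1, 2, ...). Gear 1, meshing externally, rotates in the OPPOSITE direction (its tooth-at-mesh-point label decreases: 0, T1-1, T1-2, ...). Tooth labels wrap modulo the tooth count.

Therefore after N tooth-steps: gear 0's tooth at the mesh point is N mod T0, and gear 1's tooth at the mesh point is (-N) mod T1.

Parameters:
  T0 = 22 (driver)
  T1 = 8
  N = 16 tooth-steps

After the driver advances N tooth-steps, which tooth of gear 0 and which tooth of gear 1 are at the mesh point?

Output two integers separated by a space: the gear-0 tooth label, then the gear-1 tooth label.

Gear 0 (driver, T0=22): tooth at mesh = N mod T0
  16 = 0 * 22 + 16, so 16 mod 22 = 16
  gear 0 tooth = 16
Gear 1 (driven, T1=8): tooth at mesh = (-N) mod T1
  16 = 2 * 8 + 0, so 16 mod 8 = 0
  (-16) mod 8 = 0
Mesh after 16 steps: gear-0 tooth 16 meets gear-1 tooth 0

Answer: 16 0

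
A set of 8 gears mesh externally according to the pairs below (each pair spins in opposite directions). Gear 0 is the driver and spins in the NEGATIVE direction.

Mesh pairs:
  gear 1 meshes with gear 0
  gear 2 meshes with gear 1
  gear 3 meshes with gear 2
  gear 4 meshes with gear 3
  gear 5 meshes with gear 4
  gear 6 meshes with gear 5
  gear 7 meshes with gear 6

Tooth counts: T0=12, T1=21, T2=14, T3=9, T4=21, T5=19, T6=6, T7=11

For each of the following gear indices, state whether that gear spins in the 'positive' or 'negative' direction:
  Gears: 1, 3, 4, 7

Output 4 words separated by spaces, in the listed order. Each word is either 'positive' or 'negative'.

Gear 0 (driver): negative (depth 0)
  gear 1: meshes with gear 0 -> depth 1 -> positive (opposite of gear 0)
  gear 2: meshes with gear 1 -> depth 2 -> negative (opposite of gear 1)
  gear 3: meshes with gear 2 -> depth 3 -> positive (opposite of gear 2)
  gear 4: meshes with gear 3 -> depth 4 -> negative (opposite of gear 3)
  gear 5: meshes with gear 4 -> depth 5 -> positive (opposite of gear 4)
  gear 6: meshes with gear 5 -> depth 6 -> negative (opposite of gear 5)
  gear 7: meshes with gear 6 -> depth 7 -> positive (opposite of gear 6)
Queried indices 1, 3, 4, 7 -> positive, positive, negative, positive

Answer: positive positive negative positive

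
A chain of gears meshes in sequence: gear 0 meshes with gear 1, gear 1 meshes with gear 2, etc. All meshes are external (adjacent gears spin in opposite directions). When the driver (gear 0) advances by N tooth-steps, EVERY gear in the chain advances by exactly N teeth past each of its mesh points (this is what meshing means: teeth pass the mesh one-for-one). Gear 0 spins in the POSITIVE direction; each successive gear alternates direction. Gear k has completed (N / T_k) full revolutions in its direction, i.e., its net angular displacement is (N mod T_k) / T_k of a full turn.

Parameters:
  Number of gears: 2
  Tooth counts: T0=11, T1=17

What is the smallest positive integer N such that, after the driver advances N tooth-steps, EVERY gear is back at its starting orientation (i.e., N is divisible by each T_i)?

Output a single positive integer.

Answer: 187

Derivation:
Gear k returns to start when N is a multiple of T_k.
All gears at start simultaneously when N is a common multiple of [11, 17]; the smallest such N is lcm(11, 17).
Start: lcm = T0 = 11
Fold in T1=17: gcd(11, 17) = 1; lcm(11, 17) = 11 * 17 / 1 = 187 / 1 = 187
Full cycle length = 187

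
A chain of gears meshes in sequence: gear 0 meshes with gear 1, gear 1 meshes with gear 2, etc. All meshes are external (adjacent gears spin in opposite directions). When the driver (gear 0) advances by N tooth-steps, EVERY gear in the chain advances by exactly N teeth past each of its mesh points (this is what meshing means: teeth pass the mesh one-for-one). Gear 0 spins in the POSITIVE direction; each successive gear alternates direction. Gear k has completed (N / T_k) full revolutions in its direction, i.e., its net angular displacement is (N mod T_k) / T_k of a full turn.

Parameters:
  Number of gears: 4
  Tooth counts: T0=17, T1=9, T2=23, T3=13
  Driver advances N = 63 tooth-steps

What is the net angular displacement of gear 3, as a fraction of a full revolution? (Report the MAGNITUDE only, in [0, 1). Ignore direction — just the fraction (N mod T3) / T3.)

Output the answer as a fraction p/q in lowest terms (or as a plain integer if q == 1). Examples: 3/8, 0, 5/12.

Chain of 4 gears, tooth counts: [17, 9, 23, 13]
  gear 0: T0=17, direction=positive, advance = 63 mod 17 = 12 teeth = 12/17 turn
  gear 1: T1=9, direction=negative, advance = 63 mod 9 = 0 teeth = 0/9 turn
  gear 2: T2=23, direction=positive, advance = 63 mod 23 = 17 teeth = 17/23 turn
  gear 3: T3=13, direction=negative, advance = 63 mod 13 = 11 teeth = 11/13 turn
Gear 3: 63 mod 13 = 11
Fraction = 11 / 13 = 11/13 (gcd(11,13)=1) = 11/13

Answer: 11/13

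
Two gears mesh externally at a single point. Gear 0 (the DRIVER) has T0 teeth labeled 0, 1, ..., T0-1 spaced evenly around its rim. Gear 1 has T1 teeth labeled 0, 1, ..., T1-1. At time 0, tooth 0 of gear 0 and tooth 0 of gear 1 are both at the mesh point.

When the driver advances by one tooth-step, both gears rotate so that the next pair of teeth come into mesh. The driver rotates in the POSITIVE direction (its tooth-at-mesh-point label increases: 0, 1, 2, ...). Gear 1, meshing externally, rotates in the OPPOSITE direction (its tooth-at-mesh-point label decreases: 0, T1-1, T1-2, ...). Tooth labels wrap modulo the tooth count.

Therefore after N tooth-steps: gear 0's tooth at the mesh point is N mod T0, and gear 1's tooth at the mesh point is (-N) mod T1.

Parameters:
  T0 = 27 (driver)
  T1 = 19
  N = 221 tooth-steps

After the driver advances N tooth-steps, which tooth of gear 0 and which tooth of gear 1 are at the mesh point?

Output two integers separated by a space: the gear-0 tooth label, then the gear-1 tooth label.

Gear 0 (driver, T0=27): tooth at mesh = N mod T0
  221 = 8 * 27 + 5, so 221 mod 27 = 5
  gear 0 tooth = 5
Gear 1 (driven, T1=19): tooth at mesh = (-N) mod T1
  221 = 11 * 19 + 12, so 221 mod 19 = 12
  (-221) mod 19 = (-12) mod 19 = 19 - 12 = 7
Mesh after 221 steps: gear-0 tooth 5 meets gear-1 tooth 7

Answer: 5 7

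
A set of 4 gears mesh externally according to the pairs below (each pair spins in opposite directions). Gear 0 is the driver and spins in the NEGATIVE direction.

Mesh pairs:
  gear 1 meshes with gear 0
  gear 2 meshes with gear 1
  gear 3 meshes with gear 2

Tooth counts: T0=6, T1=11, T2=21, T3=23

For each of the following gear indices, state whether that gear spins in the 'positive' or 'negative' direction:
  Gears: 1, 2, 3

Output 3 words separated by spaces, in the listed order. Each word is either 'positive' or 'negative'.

Answer: positive negative positive

Derivation:
Gear 0 (driver): negative (depth 0)
  gear 1: meshes with gear 0 -> depth 1 -> positive (opposite of gear 0)
  gear 2: meshes with gear 1 -> depth 2 -> negative (opposite of gear 1)
  gear 3: meshes with gear 2 -> depth 3 -> positive (opposite of gear 2)
Queried indices 1, 2, 3 -> positive, negative, positive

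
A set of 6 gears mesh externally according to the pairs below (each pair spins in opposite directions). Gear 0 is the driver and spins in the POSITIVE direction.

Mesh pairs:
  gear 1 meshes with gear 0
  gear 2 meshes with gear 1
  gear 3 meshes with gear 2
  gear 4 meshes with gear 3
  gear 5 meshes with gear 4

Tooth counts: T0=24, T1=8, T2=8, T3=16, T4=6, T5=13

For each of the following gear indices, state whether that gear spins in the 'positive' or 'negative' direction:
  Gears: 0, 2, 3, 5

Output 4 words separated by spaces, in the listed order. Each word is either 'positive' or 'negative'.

Gear 0 (driver): positive (depth 0)
  gear 1: meshes with gear 0 -> depth 1 -> negative (opposite of gear 0)
  gear 2: meshes with gear 1 -> depth 2 -> positive (opposite of gear 1)
  gear 3: meshes with gear 2 -> depth 3 -> negative (opposite of gear 2)
  gear 4: meshes with gear 3 -> depth 4 -> positive (opposite of gear 3)
  gear 5: meshes with gear 4 -> depth 5 -> negative (opposite of gear 4)
Queried indices 0, 2, 3, 5 -> positive, positive, negative, negative

Answer: positive positive negative negative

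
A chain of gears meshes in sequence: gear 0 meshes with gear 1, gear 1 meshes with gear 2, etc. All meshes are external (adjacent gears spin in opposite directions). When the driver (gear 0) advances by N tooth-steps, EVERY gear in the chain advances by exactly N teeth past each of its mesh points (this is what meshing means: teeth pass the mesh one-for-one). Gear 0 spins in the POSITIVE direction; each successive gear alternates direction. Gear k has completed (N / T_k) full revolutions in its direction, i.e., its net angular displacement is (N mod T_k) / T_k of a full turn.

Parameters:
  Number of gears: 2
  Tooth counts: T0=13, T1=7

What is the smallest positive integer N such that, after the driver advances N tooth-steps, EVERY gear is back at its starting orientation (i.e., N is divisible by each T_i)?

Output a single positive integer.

Answer: 91

Derivation:
Gear k returns to start when N is a multiple of T_k.
All gears at start simultaneously when N is a common multiple of [13, 7]; the smallest such N is lcm(13, 7).
Start: lcm = T0 = 13
Fold in T1=7: gcd(13, 7) = 1; lcm(13, 7) = 13 * 7 / 1 = 91 / 1 = 91
Full cycle length = 91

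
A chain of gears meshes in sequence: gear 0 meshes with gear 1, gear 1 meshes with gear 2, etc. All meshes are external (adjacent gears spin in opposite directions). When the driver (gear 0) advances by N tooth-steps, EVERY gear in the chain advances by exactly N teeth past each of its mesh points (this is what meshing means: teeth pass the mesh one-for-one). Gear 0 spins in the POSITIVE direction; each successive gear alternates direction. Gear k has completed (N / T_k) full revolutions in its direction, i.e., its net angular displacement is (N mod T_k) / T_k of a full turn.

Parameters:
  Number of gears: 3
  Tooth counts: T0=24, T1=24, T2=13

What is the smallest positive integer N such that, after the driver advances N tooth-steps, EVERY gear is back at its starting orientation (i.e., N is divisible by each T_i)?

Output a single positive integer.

Answer: 312

Derivation:
Gear k returns to start when N is a multiple of T_k.
All gears at start simultaneously when N is a common multiple of [24, 24, 13]; the smallest such N is lcm(24, 24, 13).
Start: lcm = T0 = 24
Fold in T1=24: gcd(24, 24) = 24; lcm(24, 24) = 24 * 24 / 24 = 576 / 24 = 24
Fold in T2=13: gcd(24, 13) = 1; lcm(24, 13) = 24 * 13 / 1 = 312 / 1 = 312
Full cycle length = 312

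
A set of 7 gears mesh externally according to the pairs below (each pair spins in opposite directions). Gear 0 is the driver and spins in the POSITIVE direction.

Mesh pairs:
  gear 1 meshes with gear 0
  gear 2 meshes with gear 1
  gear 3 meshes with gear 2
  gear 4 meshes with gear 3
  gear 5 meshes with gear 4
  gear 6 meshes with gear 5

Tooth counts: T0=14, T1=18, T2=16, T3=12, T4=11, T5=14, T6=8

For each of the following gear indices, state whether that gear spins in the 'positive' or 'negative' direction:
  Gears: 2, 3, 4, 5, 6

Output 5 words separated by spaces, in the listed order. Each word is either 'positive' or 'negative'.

Answer: positive negative positive negative positive

Derivation:
Gear 0 (driver): positive (depth 0)
  gear 1: meshes with gear 0 -> depth 1 -> negative (opposite of gear 0)
  gear 2: meshes with gear 1 -> depth 2 -> positive (opposite of gear 1)
  gear 3: meshes with gear 2 -> depth 3 -> negative (opposite of gear 2)
  gear 4: meshes with gear 3 -> depth 4 -> positive (opposite of gear 3)
  gear 5: meshes with gear 4 -> depth 5 -> negative (opposite of gear 4)
  gear 6: meshes with gear 5 -> depth 6 -> positive (opposite of gear 5)
Queried indices 2, 3, 4, 5, 6 -> positive, negative, positive, negative, positive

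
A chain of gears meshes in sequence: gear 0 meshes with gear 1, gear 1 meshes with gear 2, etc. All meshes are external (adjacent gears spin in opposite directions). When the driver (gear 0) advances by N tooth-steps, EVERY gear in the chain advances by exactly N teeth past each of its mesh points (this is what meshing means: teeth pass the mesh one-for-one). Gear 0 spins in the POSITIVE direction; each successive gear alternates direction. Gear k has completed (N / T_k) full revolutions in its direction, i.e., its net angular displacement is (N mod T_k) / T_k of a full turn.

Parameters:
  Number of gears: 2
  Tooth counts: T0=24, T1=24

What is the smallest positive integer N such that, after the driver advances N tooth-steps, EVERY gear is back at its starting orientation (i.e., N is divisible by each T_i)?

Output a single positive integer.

Gear k returns to start when N is a multiple of T_k.
All gears at start simultaneously when N is a common multiple of [24, 24]; the smallest such N is lcm(24, 24).
Start: lcm = T0 = 24
Fold in T1=24: gcd(24, 24) = 24; lcm(24, 24) = 24 * 24 / 24 = 576 / 24 = 24
Full cycle length = 24

Answer: 24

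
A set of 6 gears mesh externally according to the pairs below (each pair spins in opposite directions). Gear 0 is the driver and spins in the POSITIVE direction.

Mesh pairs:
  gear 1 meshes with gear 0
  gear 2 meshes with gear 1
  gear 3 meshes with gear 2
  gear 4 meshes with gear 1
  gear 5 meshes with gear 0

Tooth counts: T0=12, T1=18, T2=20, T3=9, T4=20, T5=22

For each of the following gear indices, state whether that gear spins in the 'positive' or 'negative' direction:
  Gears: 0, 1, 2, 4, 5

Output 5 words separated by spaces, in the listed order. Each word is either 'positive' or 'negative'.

Gear 0 (driver): positive (depth 0)
  gear 1: meshes with gear 0 -> depth 1 -> negative (opposite of gear 0)
  gear 2: meshes with gear 1 -> depth 2 -> positive (opposite of gear 1)
  gear 3: meshes with gear 2 -> depth 3 -> negative (opposite of gear 2)
  gear 4: meshes with gear 1 -> depth 2 -> positive (opposite of gear 1)
  gear 5: meshes with gear 0 -> depth 1 -> negative (opposite of gear 0)
Queried indices 0, 1, 2, 4, 5 -> positive, negative, positive, positive, negative

Answer: positive negative positive positive negative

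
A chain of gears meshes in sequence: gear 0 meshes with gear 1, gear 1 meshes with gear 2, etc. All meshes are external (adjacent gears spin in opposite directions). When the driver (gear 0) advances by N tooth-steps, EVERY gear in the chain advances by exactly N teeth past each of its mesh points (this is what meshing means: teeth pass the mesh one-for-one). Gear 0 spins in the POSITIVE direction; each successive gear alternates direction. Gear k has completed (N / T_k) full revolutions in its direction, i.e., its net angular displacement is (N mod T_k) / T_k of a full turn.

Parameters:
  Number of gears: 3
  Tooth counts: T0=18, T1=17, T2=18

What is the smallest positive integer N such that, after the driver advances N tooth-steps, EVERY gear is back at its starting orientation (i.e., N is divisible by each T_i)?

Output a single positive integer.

Gear k returns to start when N is a multiple of T_k.
All gears at start simultaneously when N is a common multiple of [18, 17, 18]; the smallest such N is lcm(18, 17, 18).
Start: lcm = T0 = 18
Fold in T1=17: gcd(18, 17) = 1; lcm(18, 17) = 18 * 17 / 1 = 306 / 1 = 306
Fold in T2=18: gcd(306, 18) = 18; lcm(306, 18) = 306 * 18 / 18 = 5508 / 18 = 306
Full cycle length = 306

Answer: 306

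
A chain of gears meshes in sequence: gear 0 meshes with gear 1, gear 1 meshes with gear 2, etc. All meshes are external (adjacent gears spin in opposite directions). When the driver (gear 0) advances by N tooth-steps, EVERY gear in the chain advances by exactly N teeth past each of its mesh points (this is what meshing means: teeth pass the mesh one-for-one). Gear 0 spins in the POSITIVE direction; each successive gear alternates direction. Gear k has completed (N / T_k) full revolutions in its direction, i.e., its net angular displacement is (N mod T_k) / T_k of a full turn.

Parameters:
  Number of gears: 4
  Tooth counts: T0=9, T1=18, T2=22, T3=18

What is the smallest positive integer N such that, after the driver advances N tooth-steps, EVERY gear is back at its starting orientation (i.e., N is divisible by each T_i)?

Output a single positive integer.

Answer: 198

Derivation:
Gear k returns to start when N is a multiple of T_k.
All gears at start simultaneously when N is a common multiple of [9, 18, 22, 18]; the smallest such N is lcm(9, 18, 22, 18).
Start: lcm = T0 = 9
Fold in T1=18: gcd(9, 18) = 9; lcm(9, 18) = 9 * 18 / 9 = 162 / 9 = 18
Fold in T2=22: gcd(18, 22) = 2; lcm(18, 22) = 18 * 22 / 2 = 396 / 2 = 198
Fold in T3=18: gcd(198, 18) = 18; lcm(198, 18) = 198 * 18 / 18 = 3564 / 18 = 198
Full cycle length = 198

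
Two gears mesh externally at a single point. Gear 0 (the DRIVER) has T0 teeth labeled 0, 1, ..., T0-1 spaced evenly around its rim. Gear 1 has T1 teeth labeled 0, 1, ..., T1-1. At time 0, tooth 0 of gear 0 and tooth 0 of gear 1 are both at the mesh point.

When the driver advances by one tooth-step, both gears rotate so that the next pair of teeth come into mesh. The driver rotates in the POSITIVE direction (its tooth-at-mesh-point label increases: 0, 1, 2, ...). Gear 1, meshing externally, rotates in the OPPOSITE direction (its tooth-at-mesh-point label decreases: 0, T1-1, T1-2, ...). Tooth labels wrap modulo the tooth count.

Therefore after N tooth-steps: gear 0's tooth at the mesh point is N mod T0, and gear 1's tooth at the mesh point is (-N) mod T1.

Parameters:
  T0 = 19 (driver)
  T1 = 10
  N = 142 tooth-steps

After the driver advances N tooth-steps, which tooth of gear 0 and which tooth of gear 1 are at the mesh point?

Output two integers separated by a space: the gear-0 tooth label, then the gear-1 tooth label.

Answer: 9 8

Derivation:
Gear 0 (driver, T0=19): tooth at mesh = N mod T0
  142 = 7 * 19 + 9, so 142 mod 19 = 9
  gear 0 tooth = 9
Gear 1 (driven, T1=10): tooth at mesh = (-N) mod T1
  142 = 14 * 10 + 2, so 142 mod 10 = 2
  (-142) mod 10 = (-2) mod 10 = 10 - 2 = 8
Mesh after 142 steps: gear-0 tooth 9 meets gear-1 tooth 8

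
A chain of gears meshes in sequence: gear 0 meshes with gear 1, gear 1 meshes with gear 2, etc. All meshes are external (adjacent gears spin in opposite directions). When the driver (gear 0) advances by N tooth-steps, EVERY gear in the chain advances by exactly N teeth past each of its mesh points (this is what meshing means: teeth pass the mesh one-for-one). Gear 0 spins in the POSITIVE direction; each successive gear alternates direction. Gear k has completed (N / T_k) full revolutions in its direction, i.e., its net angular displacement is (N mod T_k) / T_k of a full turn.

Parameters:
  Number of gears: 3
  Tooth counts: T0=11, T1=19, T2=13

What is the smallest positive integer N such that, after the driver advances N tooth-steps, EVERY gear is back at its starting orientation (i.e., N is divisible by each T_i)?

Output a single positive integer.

Gear k returns to start when N is a multiple of T_k.
All gears at start simultaneously when N is a common multiple of [11, 19, 13]; the smallest such N is lcm(11, 19, 13).
Start: lcm = T0 = 11
Fold in T1=19: gcd(11, 19) = 1; lcm(11, 19) = 11 * 19 / 1 = 209 / 1 = 209
Fold in T2=13: gcd(209, 13) = 1; lcm(209, 13) = 209 * 13 / 1 = 2717 / 1 = 2717
Full cycle length = 2717

Answer: 2717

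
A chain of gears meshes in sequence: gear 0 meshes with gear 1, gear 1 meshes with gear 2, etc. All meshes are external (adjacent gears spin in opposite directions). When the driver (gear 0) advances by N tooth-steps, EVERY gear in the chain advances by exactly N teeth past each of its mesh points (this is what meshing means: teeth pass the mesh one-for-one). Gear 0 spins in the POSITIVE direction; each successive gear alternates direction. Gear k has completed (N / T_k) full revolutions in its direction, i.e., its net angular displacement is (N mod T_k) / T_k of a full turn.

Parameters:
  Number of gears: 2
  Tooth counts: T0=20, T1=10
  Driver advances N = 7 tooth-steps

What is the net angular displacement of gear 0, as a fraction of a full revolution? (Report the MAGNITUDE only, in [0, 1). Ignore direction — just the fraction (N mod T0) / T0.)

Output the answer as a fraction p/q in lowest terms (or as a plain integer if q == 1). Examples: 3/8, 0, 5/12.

Answer: 7/20

Derivation:
Chain of 2 gears, tooth counts: [20, 10]
  gear 0: T0=20, direction=positive, advance = 7 mod 20 = 7 teeth = 7/20 turn
  gear 1: T1=10, direction=negative, advance = 7 mod 10 = 7 teeth = 7/10 turn
Gear 0: 7 mod 20 = 7
Fraction = 7 / 20 = 7/20 (gcd(7,20)=1) = 7/20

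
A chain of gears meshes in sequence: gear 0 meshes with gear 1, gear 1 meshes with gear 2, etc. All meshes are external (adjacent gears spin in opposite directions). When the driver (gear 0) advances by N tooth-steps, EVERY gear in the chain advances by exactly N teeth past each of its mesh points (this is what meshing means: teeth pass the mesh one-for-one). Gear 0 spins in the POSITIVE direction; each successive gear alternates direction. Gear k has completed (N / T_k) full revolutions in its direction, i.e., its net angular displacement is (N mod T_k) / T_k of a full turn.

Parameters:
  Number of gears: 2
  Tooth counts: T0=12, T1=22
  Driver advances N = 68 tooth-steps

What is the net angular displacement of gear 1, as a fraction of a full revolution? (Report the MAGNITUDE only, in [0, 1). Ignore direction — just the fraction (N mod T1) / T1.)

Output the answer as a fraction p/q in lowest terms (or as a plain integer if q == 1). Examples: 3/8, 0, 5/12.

Answer: 1/11

Derivation:
Chain of 2 gears, tooth counts: [12, 22]
  gear 0: T0=12, direction=positive, advance = 68 mod 12 = 8 teeth = 8/12 turn
  gear 1: T1=22, direction=negative, advance = 68 mod 22 = 2 teeth = 2/22 turn
Gear 1: 68 mod 22 = 2
Fraction = 2 / 22 = 1/11 (gcd(2,22)=2) = 1/11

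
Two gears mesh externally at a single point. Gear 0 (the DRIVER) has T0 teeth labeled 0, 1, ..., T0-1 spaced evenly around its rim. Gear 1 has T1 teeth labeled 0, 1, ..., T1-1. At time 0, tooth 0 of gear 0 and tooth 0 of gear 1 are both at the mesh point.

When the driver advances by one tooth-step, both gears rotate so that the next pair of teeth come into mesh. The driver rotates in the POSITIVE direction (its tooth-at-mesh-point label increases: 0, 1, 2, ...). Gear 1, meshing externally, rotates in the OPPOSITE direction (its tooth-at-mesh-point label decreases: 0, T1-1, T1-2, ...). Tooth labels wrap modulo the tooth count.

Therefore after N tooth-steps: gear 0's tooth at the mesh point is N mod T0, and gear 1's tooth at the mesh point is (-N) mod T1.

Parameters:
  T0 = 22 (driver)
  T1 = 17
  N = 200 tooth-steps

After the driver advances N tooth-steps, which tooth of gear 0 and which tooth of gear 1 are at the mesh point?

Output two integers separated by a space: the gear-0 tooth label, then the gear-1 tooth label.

Answer: 2 4

Derivation:
Gear 0 (driver, T0=22): tooth at mesh = N mod T0
  200 = 9 * 22 + 2, so 200 mod 22 = 2
  gear 0 tooth = 2
Gear 1 (driven, T1=17): tooth at mesh = (-N) mod T1
  200 = 11 * 17 + 13, so 200 mod 17 = 13
  (-200) mod 17 = (-13) mod 17 = 17 - 13 = 4
Mesh after 200 steps: gear-0 tooth 2 meets gear-1 tooth 4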